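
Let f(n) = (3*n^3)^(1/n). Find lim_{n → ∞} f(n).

1

Base → ∞ and exponent → 0: an ∞^0 form.
Take logs: (1/n)·ln(3·n^3) = (ln 3 + 3·ln n)/n → 0.
So the limit is e^0 = 1.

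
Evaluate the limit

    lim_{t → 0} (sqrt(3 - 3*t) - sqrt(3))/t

-√(3)/2

A 0/0 form; rationalise with √(3 - 3t) + √3. This collapses the numerator to -3t, leaving -3/(√(3 - 3t) + √3) → -3/(2√3) = -√(3)/2.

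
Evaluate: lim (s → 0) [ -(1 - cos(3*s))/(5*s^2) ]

-9/10

Substitution gives 0/0.
Use (1 − cos u)/u² → 1/2 with u = 3s: the limit is 3²/(2·(-5)) = -9/10.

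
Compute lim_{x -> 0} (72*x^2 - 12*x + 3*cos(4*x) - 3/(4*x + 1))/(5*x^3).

192/5

Substitution gives 0/0; apply L'Hôpital's rule 3 times.
After differentiating numerator and denominator 3 times the quotient is (192*sin(4*x) + 1152/(4*x + 1)^4)/(30); at x = 0 this is 192/5.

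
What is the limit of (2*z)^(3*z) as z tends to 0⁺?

Base → 0⁺ and exponent → 0⁺: a 0^0 form.
Take logs: 3z·ln(2z). This is 0·(−∞); rewriting as ln(2z)/(1/(3z)) and applying L'Hôpital gives 0.
Hence the limit is e^0 = 1.

1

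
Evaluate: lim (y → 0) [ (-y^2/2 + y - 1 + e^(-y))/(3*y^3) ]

Direct substitution gives 0/0.
Apply L'Hôpital: lim (-y + 1 - e^(-y))/(9*y^2), still 0/0.
Apply L'Hôpital: lim (-1 + e^(-y))/(18*y), still 0/0.
After 3 applications of L'Hôpital's rule the quotient is (-e^(-y))/(18); substituting y = 0 gives -1/18.

-1/18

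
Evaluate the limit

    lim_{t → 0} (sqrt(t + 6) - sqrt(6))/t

√(6)/12

Substitution gives 0/0. Multiply numerator and denominator by the conjugate √(6 + t) + √6.
The numerator becomes (6 + t) − 6 = t, so the expression simplifies to 1/(√(6 + t) + √6).
Letting t → 0 gives 1/(2√6) = √(6)/12.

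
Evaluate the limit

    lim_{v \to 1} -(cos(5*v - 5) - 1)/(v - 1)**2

25/2

Direct substitution gives 0/0.
Apply L'Hôpital: lim (-5*sin(5*v - 5))/(2 - 2*v), still 0/0.
After 2 applications of L'Hôpital's rule the quotient is (-25*cos(5*v - 5))/(-2); substituting v = 1 gives 25/2.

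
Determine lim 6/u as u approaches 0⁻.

-∞

As u → 0⁻, (u) → 0⁻, so (u)^1 → 0⁻ and 6/(u)^1 → -∞.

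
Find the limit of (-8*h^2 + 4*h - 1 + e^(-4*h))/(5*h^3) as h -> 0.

Direct substitution gives 0/0.
Apply L'Hôpital: lim (-16*h + 4 - 4*e^(-4*h))/(15*h^2), still 0/0.
Apply L'Hôpital: lim (-16 + 16*e^(-4*h))/(30*h), still 0/0.
After 3 applications of L'Hôpital's rule the quotient is (-64*e^(-4*h))/(30); substituting h = 0 gives -32/15.

-32/15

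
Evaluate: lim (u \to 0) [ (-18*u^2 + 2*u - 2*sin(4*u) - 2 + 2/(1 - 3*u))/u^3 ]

Substitution gives 0/0; apply L'Hôpital's rule 3 times.
After differentiating numerator and denominator 3 times the quotient is (128*cos(4*u) + 324/(3*u - 1)^4)/(6); at u = 0 this is 226/3.

226/3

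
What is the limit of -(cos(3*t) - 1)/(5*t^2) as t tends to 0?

9/10

Direct substitution gives 0/0.
Apply L'Hôpital: lim (-3*sin(3*t))/(-10*t), still 0/0.
After 2 applications of L'Hôpital's rule the quotient is (-9*cos(3*t))/(-10); substituting t = 0 gives 9/10.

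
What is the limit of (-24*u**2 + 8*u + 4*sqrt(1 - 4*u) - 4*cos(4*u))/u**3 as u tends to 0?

Substitution gives 0/0; apply L'Hôpital's rule 3 times.
After differentiating numerator and denominator 3 times the quotient is (-256*sin(4*u) - 96/(1 - 4*u)^(5/2))/(6); at u = 0 this is -16.

-16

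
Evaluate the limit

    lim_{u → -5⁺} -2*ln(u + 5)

∞

As u → -5⁺, u + 5 → 0⁺ and ln(u + 5) → −∞.
Multiplying by -2 gives ∞.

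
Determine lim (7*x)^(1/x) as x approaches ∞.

Base → ∞ and exponent → 0: an ∞^0 form.
Take logs: (1/x)·ln(7·x^1) = (ln 7 + 1·ln x)/x → 0.
So the limit is e^0 = 1.

1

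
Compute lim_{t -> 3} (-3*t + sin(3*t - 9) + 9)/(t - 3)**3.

-9/2

Direct substitution gives 0/0.
Apply L'Hôpital: lim (3*cos(3*t - 9) - 3)/(3*(t - 3)^2), still 0/0.
Apply L'Hôpital: lim (-9*sin(3*t - 9))/(6*t - 18), still 0/0.
After 3 applications of L'Hôpital's rule the quotient is (-27*cos(3*t - 9))/(6); substituting t = 3 gives -9/2.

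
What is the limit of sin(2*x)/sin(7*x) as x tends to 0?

2/7

Substitution gives 0/0.
Divide numerator and denominator by x: sin(2x)/x → 2 and sin(7x)/x → 7, so the limit is 1·2/7 = 2/7.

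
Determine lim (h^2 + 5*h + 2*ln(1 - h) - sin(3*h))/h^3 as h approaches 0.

23/6

Substitution gives 0/0 (the numerator vanishes to order 3).
Expand each term to order h^3: the coefficient of h^3 in 2·ln(1 - h) is -2/3 and in −sin(3h) is 9/2.
Lower-order terms cancel with the polynomial part, so the numerator is (23/6)·h^3 + o(h^3), and the limit is (23/6)/(1) = 23/6.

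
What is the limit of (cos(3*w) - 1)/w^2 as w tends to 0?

-9/2

Direct substitution gives 0/0.
Apply L'Hôpital: lim (-3*sin(3*w))/(2*w), still 0/0.
After 2 applications of L'Hôpital's rule the quotient is (-9*cos(3*w))/(2); substituting w = 0 gives -9/2.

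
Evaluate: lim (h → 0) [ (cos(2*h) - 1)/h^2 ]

-2

Direct substitution gives 0/0.
Apply L'Hôpital: lim (-2*sin(2*h))/(2*h), still 0/0.
After 2 applications of L'Hôpital's rule the quotient is (-4*cos(2*h))/(2); substituting h = 0 gives -2.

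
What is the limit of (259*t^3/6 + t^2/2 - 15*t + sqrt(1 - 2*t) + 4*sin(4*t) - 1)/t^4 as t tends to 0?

Substitution gives 0/0 (the numerator vanishes to order 4).
Expand each term to order t^4: the coefficient of t^4 in √(1 - 2t) is -5/8 and in 4·sin(4t) is 0.
Lower-order terms cancel with the polynomial part, so the numerator is (-5/8)·t^4 + o(t^4), and the limit is (-5/8)/(1) = -5/8.

-5/8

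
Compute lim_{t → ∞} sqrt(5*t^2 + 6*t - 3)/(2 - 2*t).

-√(5)/2

For large |t|, √(5*t^2 + 6*t - 3) ≈ √5·|t| and the denominator ≈ -2t.
Since t → +∞, |t| = t, giving √5/(-2) = -√(5)/2.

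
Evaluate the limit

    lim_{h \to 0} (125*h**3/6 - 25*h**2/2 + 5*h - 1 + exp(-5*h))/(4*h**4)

625/96

Direct substitution gives 0/0.
Apply L'Hôpital: lim (125*h^2/2 - 25*h + 5 - 5*e^(-5*h))/(16*h^3), still 0/0.
Apply L'Hôpital: lim (125*h - 25 + 25*e^(-5*h))/(48*h^2), still 0/0.
Apply L'Hôpital: lim (125 - 125*e^(-5*h))/(96*h), still 0/0.
After 4 applications of L'Hôpital's rule the quotient is (625*e^(-5*h))/(96); substituting h = 0 gives 625/96.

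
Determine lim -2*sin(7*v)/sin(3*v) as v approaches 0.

Substitution gives 0/0.
Divide numerator and denominator by v: sin(7v)/v → 7 and sin(3v)/v → 3, so the limit is -2·7/3 = -14/3.

-14/3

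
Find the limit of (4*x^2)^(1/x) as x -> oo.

1

Base → ∞ and exponent → 0: an ∞^0 form.
Take logs: (1/x)·ln(4·x^2) = (ln 4 + 2·ln x)/x → 0.
So the limit is e^0 = 1.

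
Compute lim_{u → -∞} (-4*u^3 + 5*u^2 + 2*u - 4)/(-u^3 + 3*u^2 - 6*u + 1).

Numerator and denominator both have degree 3.
Dividing every term by u^3, all lower-order terms vanish and the limit is the ratio of leading coefficients, -4/(-1) = 4.

4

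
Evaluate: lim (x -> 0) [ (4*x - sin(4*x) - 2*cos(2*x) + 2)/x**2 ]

4

Substitution gives 0/0; apply L'Hôpital's rule 2 times.
After differentiating numerator and denominator 2 times the quotient is (16*sin(4*x) + 8*cos(2*x))/(2); at x = 0 this is 4.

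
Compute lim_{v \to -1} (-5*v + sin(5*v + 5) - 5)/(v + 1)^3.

Direct substitution gives 0/0.
Apply L'Hôpital: lim (5*cos(5*v + 5) - 5)/(3*(v + 1)^2), still 0/0.
Apply L'Hôpital: lim (-25*sin(5*v + 5))/(6*v + 6), still 0/0.
After 3 applications of L'Hôpital's rule the quotient is (-125*cos(5*v + 5))/(6); substituting v = -1 gives -125/6.

-125/6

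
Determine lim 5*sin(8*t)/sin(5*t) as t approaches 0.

8

Substitution gives 0/0.
Divide numerator and denominator by t: sin(8t)/t → 8 and sin(5t)/t → 5, so the limit is 5·8/5 = 8.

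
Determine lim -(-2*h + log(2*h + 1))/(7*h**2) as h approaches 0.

2/7

Direct substitution gives 0/0.
Apply L'Hôpital: lim (-2 + 2/(2*h + 1))/(-14*h), still 0/0.
After 2 applications of L'Hôpital's rule the quotient is (-4/(2*h + 1)^2)/(-14); substituting h = 0 gives 2/7.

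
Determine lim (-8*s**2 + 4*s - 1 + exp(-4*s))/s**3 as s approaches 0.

Direct substitution gives 0/0.
Apply L'Hôpital: lim (-16*s + 4 - 4*e^(-4*s))/(3*s^2), still 0/0.
Apply L'Hôpital: lim (-16 + 16*e^(-4*s))/(6*s), still 0/0.
After 3 applications of L'Hôpital's rule the quotient is (-64*e^(-4*s))/(6); substituting s = 0 gives -32/3.

-32/3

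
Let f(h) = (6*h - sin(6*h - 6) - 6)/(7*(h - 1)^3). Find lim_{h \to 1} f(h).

36/7

Direct substitution gives 0/0.
Apply L'Hôpital: lim (6 - 6*cos(6*h - 6))/(21*(h - 1)^2), still 0/0.
Apply L'Hôpital: lim (36*sin(6*h - 6))/(42*h - 42), still 0/0.
After 3 applications of L'Hôpital's rule the quotient is (216*cos(6*h - 6))/(42); substituting h = 1 gives 36/7.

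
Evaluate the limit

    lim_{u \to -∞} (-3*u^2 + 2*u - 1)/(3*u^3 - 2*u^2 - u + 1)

The denominator has degree 3 and the numerator degree 2. Dividing numerator and denominator by u^3 sends every term to 0 except the leading denominator term, so the limit is 0.

0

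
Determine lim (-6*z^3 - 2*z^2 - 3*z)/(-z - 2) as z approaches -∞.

∞

The numerator has higher degree (3 > 1); the quotient behaves like (-6/(-1))·z^2 for large |z|.
As z → −∞ this diverges to ∞.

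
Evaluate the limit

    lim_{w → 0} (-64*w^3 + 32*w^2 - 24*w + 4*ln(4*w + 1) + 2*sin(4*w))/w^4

Substitution gives 0/0 (the numerator vanishes to order 4).
Expand each term to order w^4: the coefficient of w^4 in 4·ln(1 + 4w) is -256 and in 2·sin(4w) is 0.
Lower-order terms cancel with the polynomial part, so the numerator is (-256)·w^4 + o(w^4), and the limit is (-256)/(1) = -256.

-256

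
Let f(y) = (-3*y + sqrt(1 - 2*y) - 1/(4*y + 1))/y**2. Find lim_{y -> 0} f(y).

-33/2

Substitution gives 0/0; apply L'Hôpital's rule 2 times.
After differentiating numerator and denominator 2 times the quotient is (-32/(4*y + 1)^3 - 1/(1 - 2*y)^(3/2))/(2); at y = 0 this is -33/2.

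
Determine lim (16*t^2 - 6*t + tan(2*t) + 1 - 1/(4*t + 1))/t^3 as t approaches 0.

200/3

Substitution gives 0/0 (the numerator vanishes to order 3).
Expand each term to order t^3: the coefficient of t^3 in −1/(1 + 4t) is 64 and in tan(2t) is 8/3.
Lower-order terms cancel with the polynomial part, so the numerator is (200/3)·t^3 + o(t^3), and the limit is (200/3)/(1) = 200/3.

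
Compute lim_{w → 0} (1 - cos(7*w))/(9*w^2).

49/18

Substitution gives 0/0.
Use (1 − cos u)/u² → 1/2 with u = 7w: the limit is 7²/(2·9) = 49/18.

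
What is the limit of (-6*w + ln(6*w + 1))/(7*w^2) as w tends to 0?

-18/7

Direct substitution gives 0/0.
Apply L'Hôpital: lim (-6 + 6/(6*w + 1))/(14*w), still 0/0.
After 2 applications of L'Hôpital's rule the quotient is (-36/(6*w + 1)^2)/(14); substituting w = 0 gives -18/7.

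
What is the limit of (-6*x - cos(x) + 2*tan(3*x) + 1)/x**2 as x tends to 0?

Substitution gives 0/0 (the numerator vanishes to order 2).
Expand each term to order x^2: the coefficient of x^2 in −cos(x) is 1/2 and in 2·tan(3x) is 0.
Lower-order terms cancel with the polynomial part, so the numerator is (1/2)·x^2 + o(x^2), and the limit is (1/2)/(1) = 1/2.

1/2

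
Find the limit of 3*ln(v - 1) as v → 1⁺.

-∞

As v → 1⁺, v - 1 → 0⁺ and ln(v - 1) → −∞.
Multiplying by 3 gives -∞.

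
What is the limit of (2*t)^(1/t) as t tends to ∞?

1

Base → ∞ and exponent → 0: an ∞^0 form.
Take logs: (1/t)·ln(2·t^1) = (ln 2 + 1·ln t)/t → 0.
So the limit is e^0 = 1.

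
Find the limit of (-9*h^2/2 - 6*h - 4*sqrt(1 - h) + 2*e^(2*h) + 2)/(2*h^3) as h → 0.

35/24

Substitution gives 0/0 (the numerator vanishes to order 3).
Expand each term to order h^3: the coefficient of h^3 in -4·√(1 - h) is 1/4 and in 2·e^(2h) is 8/3.
Lower-order terms cancel with the polynomial part, so the numerator is (35/12)·h^3 + o(h^3), and the limit is (35/12)/(2) = 35/24.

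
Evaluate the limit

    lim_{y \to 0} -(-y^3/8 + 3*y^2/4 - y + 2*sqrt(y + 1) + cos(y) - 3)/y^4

7/192

Substitution gives 0/0; apply L'Hôpital's rule 4 times.
After differentiating numerator and denominator 4 times the quotient is (cos(y) - 15/(8*(y + 1)^(7/2)))/(-24); at y = 0 this is 7/192.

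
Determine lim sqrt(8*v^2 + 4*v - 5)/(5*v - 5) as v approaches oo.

2*√(2)/5

For large |v|, √(8*v^2 + 4*v - 5) ≈ √8·|v| and the denominator ≈ 5v.
Since v → +∞, |v| = v, giving √8/(5) = 2*√(2)/5.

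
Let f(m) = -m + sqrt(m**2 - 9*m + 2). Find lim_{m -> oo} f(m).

-9/2

This has the form ∞ − ∞. Multiply and divide by the conjugate √(m^2 - 9*m + 2) + m.
That gives (-9m + 2) / (√(m^2 - 9*m + 2) + m).
Divide numerator and denominator by m: the limit is -9/(2·1) = -9/2.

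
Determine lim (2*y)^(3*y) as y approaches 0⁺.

Base → 0⁺ and exponent → 0⁺: a 0^0 form.
Take logs: 3y·ln(2y). This is 0·(−∞); rewriting as ln(2y)/(1/(3y)) and applying L'Hôpital gives 0.
Hence the limit is e^0 = 1.

1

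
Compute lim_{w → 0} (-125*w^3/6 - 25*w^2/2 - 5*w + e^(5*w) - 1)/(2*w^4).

Direct substitution gives 0/0.
Apply L'Hôpital: lim (-125*w^2/2 - 25*w + 5*e^(5*w) - 5)/(8*w^3), still 0/0.
Apply L'Hôpital: lim (-125*w + 25*e^(5*w) - 25)/(24*w^2), still 0/0.
Apply L'Hôpital: lim (125*e^(5*w) - 125)/(48*w), still 0/0.
After 4 applications of L'Hôpital's rule the quotient is (625*e^(5*w))/(48); substituting w = 0 gives 625/48.

625/48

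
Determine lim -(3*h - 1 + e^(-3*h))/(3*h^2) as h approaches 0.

Direct substitution gives 0/0.
Apply L'Hôpital: lim (3 - 3*e^(-3*h))/(-6*h), still 0/0.
After 2 applications of L'Hôpital's rule the quotient is (9*e^(-3*h))/(-6); substituting h = 0 gives -3/2.

-3/2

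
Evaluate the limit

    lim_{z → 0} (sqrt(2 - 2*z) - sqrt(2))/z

-√(2)/2

A 0/0 form; rationalise with √(2 - 2z) + √2. This collapses the numerator to -2z, leaving -2/(√(2 - 2z) + √2) → -2/(2√2) = -√(2)/2.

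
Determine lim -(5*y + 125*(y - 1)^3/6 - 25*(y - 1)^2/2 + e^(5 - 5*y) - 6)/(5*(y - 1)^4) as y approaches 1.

Direct substitution gives 0/0.
Apply L'Hôpital: lim (-25*y + 125*(y - 1)^2/2 - 5*e^(5 - 5*y) + 30)/(-20*(y - 1)^3), still 0/0.
Apply L'Hôpital: lim (125*y + 25*e^(5 - 5*y) - 150)/(-60*(y - 1)^2), still 0/0.
Apply L'Hôpital: lim (125 - 125*e^(5 - 5*y))/(120 - 120*y), still 0/0.
After 4 applications of L'Hôpital's rule the quotient is (625*e^(5 - 5*y))/(-120); substituting y = 1 gives -125/24.

-125/24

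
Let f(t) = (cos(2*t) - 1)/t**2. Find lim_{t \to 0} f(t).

Direct substitution gives 0/0.
Apply L'Hôpital: lim (-2*sin(2*t))/(2*t), still 0/0.
After 2 applications of L'Hôpital's rule the quotient is (-4*cos(2*t))/(2); substituting t = 0 gives -2.

-2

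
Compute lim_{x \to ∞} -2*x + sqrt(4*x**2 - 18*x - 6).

This has the form ∞ − ∞. Multiply and divide by the conjugate √(4*x^2 - 18*x - 6) + 2x.
That gives (-18x - 6) / (√(4*x^2 - 18*x - 6) + 2x).
Divide numerator and denominator by x: the limit is -18/(2·2) = -9/2.

-9/2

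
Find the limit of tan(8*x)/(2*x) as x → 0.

Substitution gives 0/0.
Since tan(u)/u → 1 as u → 0, tan(8x)/(8x) → 1 and the limit is 8/2 = 4.

4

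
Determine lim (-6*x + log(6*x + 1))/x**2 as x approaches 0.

-18

Direct substitution gives 0/0.
Apply L'Hôpital: lim (-6 + 6/(6*x + 1))/(2*x), still 0/0.
After 2 applications of L'Hôpital's rule the quotient is (-36/(6*x + 1)^2)/(2); substituting x = 0 gives -18.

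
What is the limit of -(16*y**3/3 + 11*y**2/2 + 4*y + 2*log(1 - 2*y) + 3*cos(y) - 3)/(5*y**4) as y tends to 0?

Substitution gives 0/0; apply L'Hôpital's rule 4 times.
After differentiating numerator and denominator 4 times the quotient is (3*cos(y) - 192/(2*y - 1)^4)/(-120); at y = 0 this is 63/40.

63/40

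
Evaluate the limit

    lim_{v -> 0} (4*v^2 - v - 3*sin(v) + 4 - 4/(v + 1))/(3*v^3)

3/2

Substitution gives 0/0; apply L'Hôpital's rule 3 times.
After differentiating numerator and denominator 3 times the quotient is (3*cos(v) + 24/(v + 1)^4)/(18); at v = 0 this is 3/2.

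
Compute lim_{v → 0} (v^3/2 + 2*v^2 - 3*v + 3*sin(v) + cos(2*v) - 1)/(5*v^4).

Substitution gives 0/0; apply L'Hôpital's rule 4 times.
After differentiating numerator and denominator 4 times the quotient is (3*sin(v) + 16*cos(2*v))/(120); at v = 0 this is 2/15.

2/15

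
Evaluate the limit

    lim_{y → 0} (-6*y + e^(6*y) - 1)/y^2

Direct substitution gives 0/0.
Apply L'Hôpital: lim (6*e^(6*y) - 6)/(2*y), still 0/0.
After 2 applications of L'Hôpital's rule the quotient is (36*e^(6*y))/(2); substituting y = 0 gives 18.

18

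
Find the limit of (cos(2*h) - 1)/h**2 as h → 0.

-2

Direct substitution gives 0/0.
Apply L'Hôpital: lim (-2*sin(2*h))/(2*h), still 0/0.
After 2 applications of L'Hôpital's rule the quotient is (-4*cos(2*h))/(2); substituting h = 0 gives -2.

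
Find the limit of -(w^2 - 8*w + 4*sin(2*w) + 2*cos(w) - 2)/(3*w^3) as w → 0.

16/9

Substitution gives 0/0 (the numerator vanishes to order 3).
Expand each term to order w^3: the coefficient of w^3 in 2·cos(w) is 0 and in 4·sin(2w) is -16/3.
Lower-order terms cancel with the polynomial part, so the numerator is (-16/3)·w^3 + o(w^3), and the limit is (-16/3)/(-3) = 16/9.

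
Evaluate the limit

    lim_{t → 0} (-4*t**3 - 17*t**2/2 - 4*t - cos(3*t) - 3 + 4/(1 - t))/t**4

5/8

Substitution gives 0/0; apply L'Hôpital's rule 4 times.
After differentiating numerator and denominator 4 times the quotient is (-81*cos(3*t) - 96/(t - 1)^5)/(24); at t = 0 this is 5/8.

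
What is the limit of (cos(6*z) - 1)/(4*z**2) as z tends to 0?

-9/2

Direct substitution gives 0/0.
Apply L'Hôpital: lim (-6*sin(6*z))/(8*z), still 0/0.
After 2 applications of L'Hôpital's rule the quotient is (-36*cos(6*z))/(8); substituting z = 0 gives -9/2.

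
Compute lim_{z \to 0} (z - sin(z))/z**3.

Direct substitution gives 0/0.
Apply L'Hôpital: lim (1 - cos(z))/(3*z^2), still 0/0.
Apply L'Hôpital: lim (sin(z))/(6*z), still 0/0.
After 3 applications of L'Hôpital's rule the quotient is (cos(z))/(6); substituting z = 0 gives 1/6.

1/6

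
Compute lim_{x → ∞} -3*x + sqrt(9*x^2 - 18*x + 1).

-3

This has the form ∞ − ∞. Multiply and divide by the conjugate √(9*x^2 - 18*x + 1) + 3x.
That gives (-18x + 1) / (√(9*x^2 - 18*x + 1) + 3x).
Divide numerator and denominator by x: the limit is -18/(2·3) = -3.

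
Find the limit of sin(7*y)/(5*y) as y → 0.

Substitution gives 0/0.
Write it as (7/5)·sin(7y)/(7y); since sin(u)/u → 1, the limit is 7/5.

7/5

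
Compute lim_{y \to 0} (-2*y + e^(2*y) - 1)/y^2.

Direct substitution gives 0/0.
Apply L'Hôpital: lim (2*e^(2*y) - 2)/(2*y), still 0/0.
After 2 applications of L'Hôpital's rule the quotient is (4*e^(2*y))/(2); substituting y = 0 gives 2.

2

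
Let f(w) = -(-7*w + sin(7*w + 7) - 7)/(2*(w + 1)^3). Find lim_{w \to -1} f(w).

343/12

Direct substitution gives 0/0.
Apply L'Hôpital: lim (7*cos(7*w + 7) - 7)/(-6*(w + 1)^2), still 0/0.
Apply L'Hôpital: lim (-49*sin(7*w + 7))/(-12*w - 12), still 0/0.
After 3 applications of L'Hôpital's rule the quotient is (-343*cos(7*w + 7))/(-12); substituting w = -1 gives 343/12.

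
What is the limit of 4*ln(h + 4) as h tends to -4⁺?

As h → -4⁺, h + 4 → 0⁺ and ln(h + 4) → −∞.
Multiplying by 4 gives -∞.

-∞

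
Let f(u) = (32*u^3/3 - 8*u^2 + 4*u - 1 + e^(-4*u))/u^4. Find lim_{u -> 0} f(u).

Direct substitution gives 0/0.
Apply L'Hôpital: lim (32*u^2 - 16*u + 4 - 4*e^(-4*u))/(4*u^3), still 0/0.
Apply L'Hôpital: lim (64*u - 16 + 16*e^(-4*u))/(12*u^2), still 0/0.
Apply L'Hôpital: lim (64 - 64*e^(-4*u))/(24*u), still 0/0.
After 4 applications of L'Hôpital's rule the quotient is (256*e^(-4*u))/(24); substituting u = 0 gives 32/3.

32/3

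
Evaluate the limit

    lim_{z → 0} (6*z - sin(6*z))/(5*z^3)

36/5

Direct substitution gives 0/0.
Apply L'Hôpital: lim (6 - 6*cos(6*z))/(15*z^2), still 0/0.
Apply L'Hôpital: lim (36*sin(6*z))/(30*z), still 0/0.
After 3 applications of L'Hôpital's rule the quotient is (216*cos(6*z))/(30); substituting z = 0 gives 36/5.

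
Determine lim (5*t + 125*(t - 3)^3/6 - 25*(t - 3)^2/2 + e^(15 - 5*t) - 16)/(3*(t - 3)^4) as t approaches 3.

Direct substitution gives 0/0.
Apply L'Hôpital: lim (-25*t + 125*(t - 3)^2/2 - 5*e^(15 - 5*t) + 80)/(12*(t - 3)^3), still 0/0.
Apply L'Hôpital: lim (125*t + 25*e^(15 - 5*t) - 400)/(36*(t - 3)^2), still 0/0.
Apply L'Hôpital: lim (125 - 125*e^(15 - 5*t))/(72*t - 216), still 0/0.
After 4 applications of L'Hôpital's rule the quotient is (625*e^(15 - 5*t))/(72); substituting t = 3 gives 625/72.

625/72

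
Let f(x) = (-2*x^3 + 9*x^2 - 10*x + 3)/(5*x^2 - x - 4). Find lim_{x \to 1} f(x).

2/9

At x = 1 both the top and bottom vanish — a removable singularity. Factoring out (x - 1) from each leaves (-2*x^2 + 7*x - 3)/(5*x + 4), which at x = 1 equals 2/9.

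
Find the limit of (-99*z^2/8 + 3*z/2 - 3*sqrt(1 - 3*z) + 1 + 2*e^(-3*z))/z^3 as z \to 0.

-63/16

Substitution gives 0/0; apply L'Hôpital's rule 3 times.
After differentiating numerator and denominator 3 times the quotient is (-54*e^(-3*z) + 243/(8*(1 - 3*z)^(5/2)))/(6); at z = 0 this is -63/16.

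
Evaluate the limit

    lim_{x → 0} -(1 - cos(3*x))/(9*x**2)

-1/2

Substitution gives 0/0.
Use (1 − cos u)/u² → 1/2 with u = 3x: the limit is 3²/(2·(-9)) = -1/2.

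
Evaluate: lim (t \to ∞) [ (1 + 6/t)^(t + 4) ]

The base → 1 and the exponent → ∞: a 1^∞ form.
Take logarithms: (t + 4)·ln(1 + 6/t). Since ln(1+u) ~ u for small u, this behaves like (t)·(6/t) → 6.
So the limit is e^(6).

e^(6)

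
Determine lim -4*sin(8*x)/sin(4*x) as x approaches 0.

-8

Substitution gives 0/0.
Divide numerator and denominator by x: sin(8x)/x → 8 and sin(4x)/x → 4, so the limit is -4·8/4 = -8.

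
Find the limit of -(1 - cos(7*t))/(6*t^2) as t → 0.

-49/12

Substitution gives 0/0.
Use (1 − cos u)/u² → 1/2 with u = 7t: the limit is 7²/(2·(-6)) = -49/12.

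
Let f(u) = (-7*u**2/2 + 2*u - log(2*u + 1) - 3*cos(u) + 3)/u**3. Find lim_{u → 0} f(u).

-8/3

Substitution gives 0/0; apply L'Hôpital's rule 3 times.
After differentiating numerator and denominator 3 times the quotient is (-3*sin(u) - 16/(2*u + 1)^3)/(6); at u = 0 this is -8/3.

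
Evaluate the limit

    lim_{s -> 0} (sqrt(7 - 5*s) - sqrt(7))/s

-5*√(7)/14

A 0/0 form; rationalise with √(7 - 5s) + √7. This collapses the numerator to -5s, leaving -5/(√(7 - 5s) + √7) → -5/(2√7) = -5*√(7)/14.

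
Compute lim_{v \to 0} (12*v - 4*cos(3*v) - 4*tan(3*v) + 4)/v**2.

Substitution gives 0/0 (the numerator vanishes to order 2).
Expand each term to order v^2: the coefficient of v^2 in -4·cos(3v) is 18 and in -4·tan(3v) is 0.
Lower-order terms cancel with the polynomial part, so the numerator is (18)·v^2 + o(v^2), and the limit is (18)/(1) = 18.

18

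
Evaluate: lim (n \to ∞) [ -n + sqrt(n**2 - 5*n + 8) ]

An ∞ − ∞ form. Rationalising with the conjugate, the difference becomes (-5n + 8) / (√(n^2 - 5*n + 8) + n).
For large n the denominator behaves like 2·n, so the quotient tends to -5/2 = -5/2.

-5/2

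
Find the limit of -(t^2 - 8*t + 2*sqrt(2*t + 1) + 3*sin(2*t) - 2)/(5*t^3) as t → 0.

3/5

Substitution gives 0/0; apply L'Hôpital's rule 3 times.
After differentiating numerator and denominator 3 times the quotient is (-24*cos(2*t) + 6/(2*t + 1)^(5/2))/(-30); at t = 0 this is 3/5.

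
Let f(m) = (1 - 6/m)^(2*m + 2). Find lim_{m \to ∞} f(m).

e^(-12)

Let L be the limit and take ln: ln L = lim (2m + 2)·ln(1 - 6/m) = lim (2m + 2)·(-6/m + O(1/m²)) = -12.
Hence L = e^(-12).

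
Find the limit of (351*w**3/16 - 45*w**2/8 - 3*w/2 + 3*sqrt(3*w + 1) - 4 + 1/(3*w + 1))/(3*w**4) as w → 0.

3051/128

Substitution gives 0/0 (the numerator vanishes to order 4).
Expand each term to order w^4: the coefficient of w^4 in 1/(1 + 3w) is 81 and in 3·√(1 + 3w) is -1215/128.
Lower-order terms cancel with the polynomial part, so the numerator is (9153/128)·w^4 + o(w^4), and the limit is (9153/128)/(3) = 3051/128.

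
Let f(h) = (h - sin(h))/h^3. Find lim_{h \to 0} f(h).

Direct substitution gives 0/0.
Apply L'Hôpital: lim (1 - cos(h))/(3*h^2), still 0/0.
Apply L'Hôpital: lim (sin(h))/(6*h), still 0/0.
After 3 applications of L'Hôpital's rule the quotient is (cos(h))/(6); substituting h = 0 gives 1/6.

1/6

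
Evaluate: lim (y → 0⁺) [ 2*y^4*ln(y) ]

This is a 0·(−∞) form. Rewrite as 2·ln(y) / y^(−4) and apply L'Hôpital:
the derivative quotient is 2·(1/y) / (−4·y^(−5)) = (-2/4)·y^4 → 0.

0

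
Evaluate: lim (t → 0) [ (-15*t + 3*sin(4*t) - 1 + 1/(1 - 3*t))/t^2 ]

Substitution gives 0/0; apply L'Hôpital's rule 2 times.
After differentiating numerator and denominator 2 times the quotient is (-48*sin(4*t) - 18/(3*t - 1)^3)/(2); at t = 0 this is 9.

9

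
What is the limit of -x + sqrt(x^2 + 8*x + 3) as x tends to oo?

4

This has the form ∞ − ∞. Multiply and divide by the conjugate √(x^2 + 8*x + 3) + x.
That gives (8x + 3) / (√(x^2 + 8*x + 3) + x).
Divide numerator and denominator by x: the limit is 8/(2·1) = 4.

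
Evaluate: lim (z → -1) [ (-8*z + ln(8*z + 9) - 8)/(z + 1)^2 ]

Direct substitution gives 0/0.
Apply L'Hôpital: lim (-8 + 8/(8*z + 9))/(2*z + 2), still 0/0.
After 2 applications of L'Hôpital's rule the quotient is (-64/(8*z + 9)^2)/(2); substituting z = -1 gives -32.

-32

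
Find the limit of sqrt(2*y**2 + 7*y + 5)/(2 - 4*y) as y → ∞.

For large |y|, √(2*y^2 + 7*y + 5) ≈ √2·|y| and the denominator ≈ -4y.
Since y → +∞, |y| = y, giving √2/(-4) = -√(2)/4.

-√(2)/4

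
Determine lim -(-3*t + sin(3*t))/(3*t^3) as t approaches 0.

3/2

Direct substitution gives 0/0.
Apply L'Hôpital: lim (3*cos(3*t) - 3)/(-9*t^2), still 0/0.
Apply L'Hôpital: lim (-9*sin(3*t))/(-18*t), still 0/0.
After 3 applications of L'Hôpital's rule the quotient is (-27*cos(3*t))/(-18); substituting t = 0 gives 3/2.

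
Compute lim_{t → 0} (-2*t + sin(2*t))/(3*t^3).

Direct substitution gives 0/0.
Apply L'Hôpital: lim (2*cos(2*t) - 2)/(9*t^2), still 0/0.
Apply L'Hôpital: lim (-4*sin(2*t))/(18*t), still 0/0.
After 3 applications of L'Hôpital's rule the quotient is (-8*cos(2*t))/(18); substituting t = 0 gives -4/9.

-4/9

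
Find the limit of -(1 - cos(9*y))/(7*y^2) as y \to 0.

-81/14

Substitution gives 0/0.
Use (1 − cos u)/u² → 1/2 with u = 9y: the limit is 9²/(2·(-7)) = -81/14.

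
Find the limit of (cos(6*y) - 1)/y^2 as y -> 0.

Direct substitution gives 0/0.
Apply L'Hôpital: lim (-6*sin(6*y))/(2*y), still 0/0.
After 2 applications of L'Hôpital's rule the quotient is (-36*cos(6*y))/(2); substituting y = 0 gives -18.

-18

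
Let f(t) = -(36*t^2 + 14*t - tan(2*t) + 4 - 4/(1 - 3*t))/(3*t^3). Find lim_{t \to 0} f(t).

Substitution gives 0/0 (the numerator vanishes to order 3).
Expand each term to order t^3: the coefficient of t^3 in −tan(2t) is -8/3 and in -4·1/(1 - 3t) is -108.
Lower-order terms cancel with the polynomial part, so the numerator is (-332/3)·t^3 + o(t^3), and the limit is (-332/3)/(-3) = 332/9.

332/9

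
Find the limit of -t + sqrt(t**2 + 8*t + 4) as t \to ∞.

4

An ∞ − ∞ form. Rationalising with the conjugate, the difference becomes (8t + 4) / (√(t^2 + 8*t + 4) + t).
For large t the denominator behaves like 2·t, so the quotient tends to 8/2 = 4.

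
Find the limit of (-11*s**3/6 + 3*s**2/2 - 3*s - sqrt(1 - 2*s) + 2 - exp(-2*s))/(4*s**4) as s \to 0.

Substitution gives 0/0 (the numerator vanishes to order 4).
Expand each term to order s^4: the coefficient of s^4 in −e^(-2s) is -2/3 and in −√(1 - 2s) is 5/8.
Lower-order terms cancel with the polynomial part, so the numerator is (-1/24)·s^4 + o(s^4), and the limit is (-1/24)/(4) = -1/96.

-1/96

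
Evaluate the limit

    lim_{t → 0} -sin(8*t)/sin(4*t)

-2

Substitution gives 0/0.
Divide numerator and denominator by t: sin(8t)/t → 8 and sin(4t)/t → 4, so the limit is -1·8/4 = -2.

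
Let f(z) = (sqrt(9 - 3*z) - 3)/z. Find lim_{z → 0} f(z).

Substitution gives 0/0. Multiply numerator and denominator by the conjugate √(9 - 3z) + √9.
The numerator becomes (9 - 3z) − 9 = -3z, so the expression simplifies to -3/(√(9 - 3z) + √9).
Letting z → 0 gives -3/(2√9) = -1/2.

-1/2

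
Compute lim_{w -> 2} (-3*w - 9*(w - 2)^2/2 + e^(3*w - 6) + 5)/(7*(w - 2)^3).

Direct substitution gives 0/0.
Apply L'Hôpital: lim (-9*w + 3*e^(3*w - 6) + 15)/(21*(w - 2)^2), still 0/0.
Apply L'Hôpital: lim (9*e^(3*w - 6) - 9)/(42*w - 84), still 0/0.
After 3 applications of L'Hôpital's rule the quotient is (27*e^(3*w - 6))/(42); substituting w = 2 gives 9/14.

9/14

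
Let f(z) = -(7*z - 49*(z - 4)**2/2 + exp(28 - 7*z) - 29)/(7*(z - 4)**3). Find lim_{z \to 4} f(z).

Direct substitution gives 0/0.
Apply L'Hôpital: lim (-49*z - 7*e^(28 - 7*z) + 203)/(-21*(z - 4)^2), still 0/0.
Apply L'Hôpital: lim (49*e^(28 - 7*z) - 49)/(168 - 42*z), still 0/0.
After 3 applications of L'Hôpital's rule the quotient is (-343*e^(28 - 7*z))/(-42); substituting z = 4 gives 49/6.

49/6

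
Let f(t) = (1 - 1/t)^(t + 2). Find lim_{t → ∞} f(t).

Write it as [(1 - 1/t)^t]^(1) · (1 - 1/t)^(2). The bracketed term tends to e^(-1) and the second factor to 1, so the limit is e^(-1).

e^(-1)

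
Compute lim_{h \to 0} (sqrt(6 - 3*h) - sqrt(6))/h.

-√(6)/4

A 0/0 form; rationalise with √(6 - 3h) + √6. This collapses the numerator to -3h, leaving -3/(√(6 - 3h) + √6) → -3/(2√6) = -√(6)/4.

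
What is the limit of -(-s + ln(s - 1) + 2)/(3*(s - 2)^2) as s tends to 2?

Direct substitution gives 0/0.
Apply L'Hôpital: lim (-1 + 1/(s - 1))/(12 - 6*s), still 0/0.
After 2 applications of L'Hôpital's rule the quotient is (-1/(s - 1)^2)/(-6); substituting s = 2 gives 1/6.

1/6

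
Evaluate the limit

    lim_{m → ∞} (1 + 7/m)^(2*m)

e^(14)

Let L be the limit and take ln: ln L = lim (2m)·ln(1 + 7/m) = lim (2m)·(7/m + O(1/m²)) = 14.
Hence L = e^(14).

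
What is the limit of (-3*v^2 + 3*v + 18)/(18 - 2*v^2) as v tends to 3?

5/4

Since v = 3 makes numerator and denominator zero, (v - 3) divides both.
Cancelling it gives (-3*v - 6)/(-2*v - 6); now plug in v = 3 to get 5/4.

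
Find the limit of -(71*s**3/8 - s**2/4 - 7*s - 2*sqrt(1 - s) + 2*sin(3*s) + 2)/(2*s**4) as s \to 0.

Substitution gives 0/0 (the numerator vanishes to order 4).
Expand each term to order s^4: the coefficient of s^4 in -2·√(1 - s) is 5/64 and in 2·sin(3s) is 0.
Lower-order terms cancel with the polynomial part, so the numerator is (5/64)·s^4 + o(s^4), and the limit is (5/64)/(-2) = -5/128.

-5/128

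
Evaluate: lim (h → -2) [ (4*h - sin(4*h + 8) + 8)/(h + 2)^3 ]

32/3

Direct substitution gives 0/0.
Apply L'Hôpital: lim (4 - 4*cos(4*h + 8))/(3*(h + 2)^2), still 0/0.
Apply L'Hôpital: lim (16*sin(4*h + 8))/(6*h + 12), still 0/0.
After 3 applications of L'Hôpital's rule the quotient is (64*cos(4*h + 8))/(6); substituting h = -2 gives 32/3.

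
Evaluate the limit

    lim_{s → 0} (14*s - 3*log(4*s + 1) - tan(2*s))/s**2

24

Substitution gives 0/0 (the numerator vanishes to order 2).
Expand each term to order s^2: the coefficient of s^2 in -3·ln(1 + 4s) is 24 and in −tan(2s) is 0.
Lower-order terms cancel with the polynomial part, so the numerator is (24)·s^2 + o(s^2), and the limit is (24)/(1) = 24.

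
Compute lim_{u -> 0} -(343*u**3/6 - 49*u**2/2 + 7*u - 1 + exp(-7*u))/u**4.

-2401/24

Direct substitution gives 0/0.
Apply L'Hôpital: lim (343*u^2/2 - 49*u + 7 - 7*e^(-7*u))/(-4*u^3), still 0/0.
Apply L'Hôpital: lim (343*u - 49 + 49*e^(-7*u))/(-12*u^2), still 0/0.
Apply L'Hôpital: lim (343 - 343*e^(-7*u))/(-24*u), still 0/0.
After 4 applications of L'Hôpital's rule the quotient is (2401*e^(-7*u))/(-24); substituting u = 0 gives -2401/24.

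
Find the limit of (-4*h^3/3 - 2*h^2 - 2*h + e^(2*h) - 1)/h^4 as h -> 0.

2/3

Direct substitution gives 0/0.
Apply L'Hôpital: lim (-4*h^2 - 4*h + 2*e^(2*h) - 2)/(4*h^3), still 0/0.
Apply L'Hôpital: lim (-8*h + 4*e^(2*h) - 4)/(12*h^2), still 0/0.
Apply L'Hôpital: lim (8*e^(2*h) - 8)/(24*h), still 0/0.
After 4 applications of L'Hôpital's rule the quotient is (16*e^(2*h))/(24); substituting h = 0 gives 2/3.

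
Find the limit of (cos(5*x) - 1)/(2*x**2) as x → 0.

Direct substitution gives 0/0.
Apply L'Hôpital: lim (-5*sin(5*x))/(4*x), still 0/0.
After 2 applications of L'Hôpital's rule the quotient is (-25*cos(5*x))/(4); substituting x = 0 gives -25/4.

-25/4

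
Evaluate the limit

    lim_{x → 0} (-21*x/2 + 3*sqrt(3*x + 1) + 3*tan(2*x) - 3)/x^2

-27/8

Substitution gives 0/0 (the numerator vanishes to order 2).
Expand each term to order x^2: the coefficient of x^2 in 3·√(1 + 3x) is -27/8 and in 3·tan(2x) is 0.
Lower-order terms cancel with the polynomial part, so the numerator is (-27/8)·x^2 + o(x^2), and the limit is (-27/8)/(1) = -27/8.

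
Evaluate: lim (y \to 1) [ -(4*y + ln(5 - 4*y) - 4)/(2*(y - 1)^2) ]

4

Direct substitution gives 0/0.
Apply L'Hôpital: lim (4 - 4/(5 - 4*y))/(4 - 4*y), still 0/0.
After 2 applications of L'Hôpital's rule the quotient is (-16/(5 - 4*y)^2)/(-4); substituting y = 1 gives 4.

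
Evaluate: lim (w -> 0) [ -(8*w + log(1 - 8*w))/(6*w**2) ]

Direct substitution gives 0/0.
Apply L'Hôpital: lim (8 - 8/(1 - 8*w))/(-12*w), still 0/0.
After 2 applications of L'Hôpital's rule the quotient is (-64/(1 - 8*w)^2)/(-12); substituting w = 0 gives 16/3.

16/3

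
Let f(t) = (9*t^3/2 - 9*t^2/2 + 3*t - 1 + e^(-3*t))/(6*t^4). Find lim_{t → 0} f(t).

Direct substitution gives 0/0.
Apply L'Hôpital: lim (27*t^2/2 - 9*t + 3 - 3*e^(-3*t))/(24*t^3), still 0/0.
Apply L'Hôpital: lim (27*t - 9 + 9*e^(-3*t))/(72*t^2), still 0/0.
Apply L'Hôpital: lim (27 - 27*e^(-3*t))/(144*t), still 0/0.
After 4 applications of L'Hôpital's rule the quotient is (81*e^(-3*t))/(144); substituting t = 0 gives 9/16.

9/16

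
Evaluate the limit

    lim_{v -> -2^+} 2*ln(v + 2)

-∞

As v → -2⁺, v + 2 → 0⁺ and ln(v + 2) → −∞.
Multiplying by 2 gives -∞.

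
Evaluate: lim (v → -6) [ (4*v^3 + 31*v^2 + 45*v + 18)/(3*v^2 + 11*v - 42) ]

At v = -6 both the top and bottom vanish — a removable singularity. Factoring out (v + 6) from each leaves (4*v^2 + 7*v + 3)/(3*v - 7), which at v = -6 equals -21/5.

-21/5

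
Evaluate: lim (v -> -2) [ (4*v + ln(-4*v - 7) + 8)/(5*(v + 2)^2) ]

Direct substitution gives 0/0.
Apply L'Hôpital: lim (4 - 4/(-4*v - 7))/(10*v + 20), still 0/0.
After 2 applications of L'Hôpital's rule the quotient is (-16/(-4*v - 7)^2)/(10); substituting v = -2 gives -8/5.

-8/5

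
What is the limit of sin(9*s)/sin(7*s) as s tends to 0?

9/7

Substitution gives 0/0.
Divide numerator and denominator by s: sin(9s)/s → 9 and sin(7s)/s → 7, so the limit is 1·9/7 = 9/7.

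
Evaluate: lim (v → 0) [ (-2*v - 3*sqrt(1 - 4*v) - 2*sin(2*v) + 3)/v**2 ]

6

Substitution gives 0/0 (the numerator vanishes to order 2).
Expand each term to order v^2: the coefficient of v^2 in -3·√(1 - 4v) is 6 and in -2·sin(2v) is 0.
Lower-order terms cancel with the polynomial part, so the numerator is (6)·v^2 + o(v^2), and the limit is (6)/(1) = 6.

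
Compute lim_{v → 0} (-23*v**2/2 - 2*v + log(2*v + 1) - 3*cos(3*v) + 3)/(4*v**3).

Substitution gives 0/0 (the numerator vanishes to order 3).
Expand each term to order v^3: the coefficient of v^3 in ln(1 + 2v) is 8/3 and in -3·cos(3v) is 0.
Lower-order terms cancel with the polynomial part, so the numerator is (8/3)·v^3 + o(v^3), and the limit is (8/3)/(4) = 2/3.

2/3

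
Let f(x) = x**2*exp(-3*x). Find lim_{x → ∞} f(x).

Write as x^2/e^{3x}, an ∞/∞ form.
Exponential growth dominates any polynomial, so repeated L'Hôpital (or the standard result) gives 0.

0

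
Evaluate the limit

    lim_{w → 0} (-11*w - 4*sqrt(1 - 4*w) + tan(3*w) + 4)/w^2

8

Substitution gives 0/0; apply L'Hôpital's rule 2 times.
After differentiating numerator and denominator 2 times the quotient is (18*tan(3*w)/cos(3*w)^2 + 16/(1 - 4*w)^(3/2))/(2); at w = 0 this is 8.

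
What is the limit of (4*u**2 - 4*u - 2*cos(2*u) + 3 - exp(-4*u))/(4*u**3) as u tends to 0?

Substitution gives 0/0 (the numerator vanishes to order 3).
Expand each term to order u^3: the coefficient of u^3 in -2·cos(2u) is 0 and in −e^(-4u) is 32/3.
Lower-order terms cancel with the polynomial part, so the numerator is (32/3)·u^3 + o(u^3), and the limit is (32/3)/(4) = 8/3.

8/3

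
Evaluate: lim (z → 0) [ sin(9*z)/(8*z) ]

9/8

Substitution gives 0/0.
Write it as (9/8)·sin(9z)/(9z); since sin(u)/u → 1, the limit is 9/8.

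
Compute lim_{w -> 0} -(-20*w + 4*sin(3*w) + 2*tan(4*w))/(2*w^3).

Substitution gives 0/0 (the numerator vanishes to order 3).
Expand each term to order w^3: the coefficient of w^3 in 4·sin(3w) is -18 and in 2·tan(4w) is 128/3.
Lower-order terms cancel with the polynomial part, so the numerator is (74/3)·w^3 + o(w^3), and the limit is (74/3)/(-2) = -37/3.

-37/3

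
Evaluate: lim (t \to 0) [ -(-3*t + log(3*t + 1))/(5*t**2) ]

9/10

Direct substitution gives 0/0.
Apply L'Hôpital: lim (-3 + 3/(3*t + 1))/(-10*t), still 0/0.
After 2 applications of L'Hôpital's rule the quotient is (-9/(3*t + 1)^2)/(-10); substituting t = 0 gives 9/10.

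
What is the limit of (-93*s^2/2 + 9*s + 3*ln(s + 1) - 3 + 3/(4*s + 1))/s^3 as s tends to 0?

Substitution gives 0/0 (the numerator vanishes to order 3).
Expand each term to order s^3: the coefficient of s^3 in 3·1/(1 + 4s) is -192 and in 3·ln(1 + s) is 1.
Lower-order terms cancel with the polynomial part, so the numerator is (-191)·s^3 + o(s^3), and the limit is (-191)/(1) = -191.

-191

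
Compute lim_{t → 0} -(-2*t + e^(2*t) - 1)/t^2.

-2

Direct substitution gives 0/0.
Apply L'Hôpital: lim (2*e^(2*t) - 2)/(-2*t), still 0/0.
After 2 applications of L'Hôpital's rule the quotient is (4*e^(2*t))/(-2); substituting t = 0 gives -2.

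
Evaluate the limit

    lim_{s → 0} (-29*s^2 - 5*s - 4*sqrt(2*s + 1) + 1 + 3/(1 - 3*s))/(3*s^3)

79/3

Substitution gives 0/0 (the numerator vanishes to order 3).
Expand each term to order s^3: the coefficient of s^3 in -4·√(1 + 2s) is -2 and in 3·1/(1 - 3s) is 81.
Lower-order terms cancel with the polynomial part, so the numerator is (79)·s^3 + o(s^3), and the limit is (79)/(3) = 79/3.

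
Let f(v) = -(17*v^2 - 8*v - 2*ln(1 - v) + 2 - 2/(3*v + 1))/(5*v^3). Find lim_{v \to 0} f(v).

Substitution gives 0/0 (the numerator vanishes to order 3).
Expand each term to order v^3: the coefficient of v^3 in -2·ln(1 - v) is 2/3 and in -2·1/(1 + 3v) is 54.
Lower-order terms cancel with the polynomial part, so the numerator is (164/3)·v^3 + o(v^3), and the limit is (164/3)/(-5) = -164/15.

-164/15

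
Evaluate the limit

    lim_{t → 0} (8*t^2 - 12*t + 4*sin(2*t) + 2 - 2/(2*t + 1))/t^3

32/3

Substitution gives 0/0 (the numerator vanishes to order 3).
Expand each term to order t^3: the coefficient of t^3 in -2·1/(1 + 2t) is 16 and in 4·sin(2t) is -16/3.
Lower-order terms cancel with the polynomial part, so the numerator is (32/3)·t^3 + o(t^3), and the limit is (32/3)/(1) = 32/3.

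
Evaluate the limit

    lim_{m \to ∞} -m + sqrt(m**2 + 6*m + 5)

An ∞ − ∞ form. Rationalising with the conjugate, the difference becomes (6m + 5) / (√(m^2 + 6*m + 5) + m).
For large m the denominator behaves like 2·m, so the quotient tends to 6/2 = 3.

3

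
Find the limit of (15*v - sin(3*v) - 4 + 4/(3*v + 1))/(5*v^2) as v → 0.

Substitution gives 0/0 (the numerator vanishes to order 2).
Expand each term to order v^2: the coefficient of v^2 in 4·1/(1 + 3v) is 36 and in −sin(3v) is 0.
Lower-order terms cancel with the polynomial part, so the numerator is (36)·v^2 + o(v^2), and the limit is (36)/(5) = 36/5.

36/5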